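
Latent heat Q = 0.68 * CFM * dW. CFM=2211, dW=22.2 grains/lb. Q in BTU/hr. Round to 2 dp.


Q = 0.68 * 2211 * 22.2 = 33377.26 BTU/hr

33377.26 BTU/hr


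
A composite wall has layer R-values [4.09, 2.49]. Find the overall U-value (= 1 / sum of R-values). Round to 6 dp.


R_total = 4.09 + 2.49 = 6.58
U = 1/6.58 = 0.151976

0.151976


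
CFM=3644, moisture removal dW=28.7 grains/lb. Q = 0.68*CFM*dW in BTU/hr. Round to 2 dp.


Q = 0.68 * 3644 * 28.7 = 71116.30 BTU/hr

71116.30 BTU/hr


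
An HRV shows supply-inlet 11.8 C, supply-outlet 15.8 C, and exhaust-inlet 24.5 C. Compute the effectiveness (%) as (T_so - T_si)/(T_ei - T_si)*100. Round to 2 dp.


eff = (15.8-11.8)/(24.5-11.8)*100 = 31.50 %

31.50 %


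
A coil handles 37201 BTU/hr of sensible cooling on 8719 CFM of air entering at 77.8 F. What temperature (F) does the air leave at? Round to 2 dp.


dT = 37201/(1.08*8719) = 3.9506
T_leave = 77.8 - 3.9506 = 73.85 F

73.85 F


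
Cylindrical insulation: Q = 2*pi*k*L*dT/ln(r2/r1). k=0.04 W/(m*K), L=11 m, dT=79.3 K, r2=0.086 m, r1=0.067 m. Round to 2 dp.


Q = 2*pi*0.04*11*79.3/ln(0.086/0.067) = 878.14 W

878.14 W


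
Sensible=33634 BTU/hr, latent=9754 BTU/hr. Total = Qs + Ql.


Qt = 33634 + 9754 = 43388 BTU/hr

43388 BTU/hr


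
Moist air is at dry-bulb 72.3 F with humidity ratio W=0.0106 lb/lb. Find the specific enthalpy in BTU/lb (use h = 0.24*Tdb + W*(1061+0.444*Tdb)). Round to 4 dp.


h = 0.24*72.3 + 0.0106*(1061+0.444*72.3) = 28.9389 BTU/lb

28.9389 BTU/lb


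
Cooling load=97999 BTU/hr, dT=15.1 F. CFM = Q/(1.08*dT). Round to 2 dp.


CFM = 97999 / (1.08 * 15.1) = 6009.26

6009.26 CFM


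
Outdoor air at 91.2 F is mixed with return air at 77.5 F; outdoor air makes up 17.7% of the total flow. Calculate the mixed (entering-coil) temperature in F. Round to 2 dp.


T_mix = 77.5 + (17.7/100)*(91.2-77.5) = 79.92 F

79.92 F


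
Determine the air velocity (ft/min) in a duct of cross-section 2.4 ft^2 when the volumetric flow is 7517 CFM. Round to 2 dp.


V = 7517 / 2.4 = 3132.08 ft/min

3132.08 ft/min


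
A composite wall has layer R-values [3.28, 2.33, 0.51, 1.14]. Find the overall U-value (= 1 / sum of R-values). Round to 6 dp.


R_total = 3.28 + 2.33 + 0.51 + 1.14 = 7.26
U = 1/7.26 = 0.137741

0.137741


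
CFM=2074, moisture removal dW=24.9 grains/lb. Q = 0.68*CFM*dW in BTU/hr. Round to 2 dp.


Q = 0.68 * 2074 * 24.9 = 35116.97 BTU/hr

35116.97 BTU/hr


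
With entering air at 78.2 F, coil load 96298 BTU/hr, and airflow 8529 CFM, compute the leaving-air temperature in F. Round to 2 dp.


dT = 96298/(1.08*8529) = 10.4543
T_leave = 78.2 - 10.4543 = 67.75 F

67.75 F


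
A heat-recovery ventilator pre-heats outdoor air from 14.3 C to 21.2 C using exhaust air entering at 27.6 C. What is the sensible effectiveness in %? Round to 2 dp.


eff = (21.2-14.3)/(27.6-14.3)*100 = 51.88 %

51.88 %


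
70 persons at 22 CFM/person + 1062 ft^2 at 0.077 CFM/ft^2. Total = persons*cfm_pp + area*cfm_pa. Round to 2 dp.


Total = 70*22 + 1062*0.077 = 1621.77 CFM

1621.77 CFM


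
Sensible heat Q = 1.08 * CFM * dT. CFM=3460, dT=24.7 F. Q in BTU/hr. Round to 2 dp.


Q = 1.08 * 3460 * 24.7 = 92298.96 BTU/hr

92298.96 BTU/hr


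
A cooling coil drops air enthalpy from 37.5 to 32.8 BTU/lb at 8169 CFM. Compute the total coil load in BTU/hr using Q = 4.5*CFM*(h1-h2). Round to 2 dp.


Q = 4.5 * 8169 * (37.5 - 32.8) = 172774.35 BTU/hr

172774.35 BTU/hr


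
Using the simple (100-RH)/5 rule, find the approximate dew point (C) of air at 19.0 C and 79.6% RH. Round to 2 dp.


Td = 19.0 - (100-79.6)/5 = 14.92 C

14.92 C


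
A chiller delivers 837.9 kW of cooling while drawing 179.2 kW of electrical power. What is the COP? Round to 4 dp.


COP = 837.9 / 179.2 = 4.6758

4.6758


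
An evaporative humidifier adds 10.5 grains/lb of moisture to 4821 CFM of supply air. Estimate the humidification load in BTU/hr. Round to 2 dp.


Q = 0.68 * 4821 * 10.5 = 34421.94 BTU/hr

34421.94 BTU/hr


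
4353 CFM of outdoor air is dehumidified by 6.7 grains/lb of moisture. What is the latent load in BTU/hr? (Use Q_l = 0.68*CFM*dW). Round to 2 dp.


Q = 0.68 * 4353 * 6.7 = 19832.27 BTU/hr

19832.27 BTU/hr


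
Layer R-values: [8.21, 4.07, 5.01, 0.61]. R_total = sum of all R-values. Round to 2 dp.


R_total = 8.21 + 4.07 + 5.01 + 0.61 = 17.90

17.90


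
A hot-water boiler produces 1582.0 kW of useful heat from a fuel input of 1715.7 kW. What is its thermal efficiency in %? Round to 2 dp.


eta = (1582.0/1715.7)*100 = 92.21 %

92.21 %


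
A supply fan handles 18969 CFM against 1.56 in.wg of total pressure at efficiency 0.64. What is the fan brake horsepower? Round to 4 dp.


BHP = 18969 * 1.56 / (6356 * 0.64) = 7.2745 hp

7.2745 hp


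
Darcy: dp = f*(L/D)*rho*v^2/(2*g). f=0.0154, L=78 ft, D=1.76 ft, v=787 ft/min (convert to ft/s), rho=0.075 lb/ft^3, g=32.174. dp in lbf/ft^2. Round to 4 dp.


v_fps = 787/60 = 13.1167 ft/s
dp = 0.0154*(78/1.76)*0.075*13.1167^2/(2*32.174) = 0.1369 lbf/ft^2

0.1369 lbf/ft^2


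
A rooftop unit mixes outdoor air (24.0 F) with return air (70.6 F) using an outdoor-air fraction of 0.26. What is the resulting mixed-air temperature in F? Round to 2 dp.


T_mix = 0.26*24.0 + 0.74*70.6 = 58.48 F

58.48 F


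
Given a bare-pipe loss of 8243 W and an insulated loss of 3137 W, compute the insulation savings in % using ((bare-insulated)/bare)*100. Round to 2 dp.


Savings = ((8243-3137)/8243)*100 = 61.94 %

61.94 %


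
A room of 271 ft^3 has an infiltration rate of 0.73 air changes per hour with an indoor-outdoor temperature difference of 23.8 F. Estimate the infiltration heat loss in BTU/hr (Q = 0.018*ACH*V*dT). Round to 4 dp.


Q = 0.018 * 0.73 * 271 * 23.8 = 84.7504 BTU/hr

84.7504 BTU/hr


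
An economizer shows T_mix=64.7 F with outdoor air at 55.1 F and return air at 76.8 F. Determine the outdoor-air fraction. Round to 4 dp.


frac = (64.7 - 76.8) / (55.1 - 76.8) = 0.5576

0.5576


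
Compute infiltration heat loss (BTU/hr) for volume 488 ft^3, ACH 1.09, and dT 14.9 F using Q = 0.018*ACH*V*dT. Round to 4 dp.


Q = 0.018 * 1.09 * 488 * 14.9 = 142.6609 BTU/hr

142.6609 BTU/hr


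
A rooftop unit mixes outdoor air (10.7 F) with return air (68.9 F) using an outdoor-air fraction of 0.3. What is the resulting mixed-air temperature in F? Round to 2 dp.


T_mix = 0.3*10.7 + 0.7*68.9 = 51.44 F

51.44 F


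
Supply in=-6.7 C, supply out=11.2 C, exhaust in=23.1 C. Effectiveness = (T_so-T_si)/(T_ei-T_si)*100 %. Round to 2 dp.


eff = (11.2-(-6.7))/(23.1-(-6.7))*100 = 60.07 %

60.07 %


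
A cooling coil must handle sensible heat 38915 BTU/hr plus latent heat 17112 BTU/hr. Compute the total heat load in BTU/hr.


Qt = 38915 + 17112 = 56027 BTU/hr

56027 BTU/hr


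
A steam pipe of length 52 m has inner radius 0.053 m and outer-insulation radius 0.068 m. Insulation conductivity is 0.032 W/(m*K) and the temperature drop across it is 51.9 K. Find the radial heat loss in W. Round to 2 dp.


Q = 2*pi*0.032*52*51.9/ln(0.068/0.053) = 2177.33 W

2177.33 W


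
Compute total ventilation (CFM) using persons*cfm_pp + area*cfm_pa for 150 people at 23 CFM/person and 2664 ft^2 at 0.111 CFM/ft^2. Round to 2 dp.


Total = 150*23 + 2664*0.111 = 3745.70 CFM

3745.70 CFM


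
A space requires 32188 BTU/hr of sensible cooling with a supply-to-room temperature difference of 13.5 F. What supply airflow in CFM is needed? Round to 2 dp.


CFM = 32188 / (1.08 * 13.5) = 2207.68

2207.68 CFM


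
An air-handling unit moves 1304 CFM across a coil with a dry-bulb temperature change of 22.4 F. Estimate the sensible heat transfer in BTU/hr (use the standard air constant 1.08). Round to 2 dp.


Q = 1.08 * 1304 * 22.4 = 31546.37 BTU/hr

31546.37 BTU/hr


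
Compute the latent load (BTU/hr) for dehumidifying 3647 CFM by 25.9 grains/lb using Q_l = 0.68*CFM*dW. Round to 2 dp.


Q = 0.68 * 3647 * 25.9 = 64230.96 BTU/hr

64230.96 BTU/hr


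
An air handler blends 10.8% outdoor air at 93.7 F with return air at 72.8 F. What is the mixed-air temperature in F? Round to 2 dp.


T_mix = 72.8 + (10.8/100)*(93.7-72.8) = 75.06 F

75.06 F


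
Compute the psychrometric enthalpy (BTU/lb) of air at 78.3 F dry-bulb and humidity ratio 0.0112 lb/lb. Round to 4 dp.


h = 0.24*78.3 + 0.0112*(1061+0.444*78.3) = 31.0646 BTU/lb

31.0646 BTU/lb


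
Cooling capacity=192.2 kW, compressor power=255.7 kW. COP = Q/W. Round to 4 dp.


COP = 192.2 / 255.7 = 0.7517

0.7517


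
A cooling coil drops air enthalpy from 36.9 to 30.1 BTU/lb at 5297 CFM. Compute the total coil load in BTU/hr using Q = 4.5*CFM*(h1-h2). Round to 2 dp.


Q = 4.5 * 5297 * (36.9 - 30.1) = 162088.20 BTU/hr

162088.20 BTU/hr


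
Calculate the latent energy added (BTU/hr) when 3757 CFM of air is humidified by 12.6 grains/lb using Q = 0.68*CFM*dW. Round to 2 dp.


Q = 0.68 * 3757 * 12.6 = 32189.98 BTU/hr

32189.98 BTU/hr


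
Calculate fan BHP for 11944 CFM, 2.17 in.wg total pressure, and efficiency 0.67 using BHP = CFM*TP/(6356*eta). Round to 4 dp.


BHP = 11944 * 2.17 / (6356 * 0.67) = 6.0863 hp

6.0863 hp


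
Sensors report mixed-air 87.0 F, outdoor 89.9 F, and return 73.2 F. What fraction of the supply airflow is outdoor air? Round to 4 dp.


frac = (87.0 - 73.2) / (89.9 - 73.2) = 0.8263

0.8263


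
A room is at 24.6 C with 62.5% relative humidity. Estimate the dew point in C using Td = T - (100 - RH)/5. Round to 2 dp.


Td = 24.6 - (100-62.5)/5 = 17.10 C

17.10 C


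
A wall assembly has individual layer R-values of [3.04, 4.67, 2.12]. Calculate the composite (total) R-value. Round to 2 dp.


R_total = 3.04 + 4.67 + 2.12 = 9.83

9.83


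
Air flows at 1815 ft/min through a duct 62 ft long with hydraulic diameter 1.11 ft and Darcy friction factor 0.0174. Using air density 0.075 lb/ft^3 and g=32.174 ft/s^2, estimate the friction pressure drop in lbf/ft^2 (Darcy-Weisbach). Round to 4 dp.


v_fps = 1815/60 = 30.25 ft/s
dp = 0.0174*(62/1.11)*0.075*30.25^2/(2*32.174) = 1.0366 lbf/ft^2

1.0366 lbf/ft^2


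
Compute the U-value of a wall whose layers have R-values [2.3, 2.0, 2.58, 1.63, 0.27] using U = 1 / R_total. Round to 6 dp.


R_total = 2.3 + 2.0 + 2.58 + 1.63 + 0.27 = 8.78
U = 1/8.78 = 0.113895

0.113895


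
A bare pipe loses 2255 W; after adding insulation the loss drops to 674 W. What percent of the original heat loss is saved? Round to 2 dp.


Savings = ((2255-674)/2255)*100 = 70.11 %

70.11 %


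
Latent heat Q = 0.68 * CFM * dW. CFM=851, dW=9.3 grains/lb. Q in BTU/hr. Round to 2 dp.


Q = 0.68 * 851 * 9.3 = 5381.72 BTU/hr

5381.72 BTU/hr


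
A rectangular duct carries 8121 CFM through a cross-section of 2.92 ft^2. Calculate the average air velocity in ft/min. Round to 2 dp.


V = 8121 / 2.92 = 2781.16 ft/min

2781.16 ft/min


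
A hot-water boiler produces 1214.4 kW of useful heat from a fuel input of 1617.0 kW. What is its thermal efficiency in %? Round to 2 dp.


eta = (1214.4/1617.0)*100 = 75.10 %

75.10 %


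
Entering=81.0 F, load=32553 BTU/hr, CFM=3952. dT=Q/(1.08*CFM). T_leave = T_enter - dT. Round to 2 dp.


dT = 32553/(1.08*3952) = 7.6269
T_leave = 81.0 - 7.6269 = 73.37 F

73.37 F


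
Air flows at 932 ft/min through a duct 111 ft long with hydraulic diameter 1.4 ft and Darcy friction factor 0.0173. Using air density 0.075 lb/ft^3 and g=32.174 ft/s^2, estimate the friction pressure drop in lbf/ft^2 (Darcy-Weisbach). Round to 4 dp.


v_fps = 932/60 = 15.5333 ft/s
dp = 0.0173*(111/1.4)*0.075*15.5333^2/(2*32.174) = 0.3857 lbf/ft^2

0.3857 lbf/ft^2


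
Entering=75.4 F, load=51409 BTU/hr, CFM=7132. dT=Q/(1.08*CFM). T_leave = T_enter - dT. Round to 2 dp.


dT = 51409/(1.08*7132) = 6.6743
T_leave = 75.4 - 6.6743 = 68.73 F

68.73 F


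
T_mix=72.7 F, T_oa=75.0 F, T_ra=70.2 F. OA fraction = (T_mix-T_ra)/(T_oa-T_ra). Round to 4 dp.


frac = (72.7 - 70.2) / (75.0 - 70.2) = 0.5208

0.5208


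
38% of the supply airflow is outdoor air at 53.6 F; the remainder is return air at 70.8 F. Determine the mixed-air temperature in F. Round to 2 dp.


T_mix = 0.38*53.6 + 0.62*70.8 = 64.26 F

64.26 F


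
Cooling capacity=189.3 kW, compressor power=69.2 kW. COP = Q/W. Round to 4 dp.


COP = 189.3 / 69.2 = 2.7355

2.7355


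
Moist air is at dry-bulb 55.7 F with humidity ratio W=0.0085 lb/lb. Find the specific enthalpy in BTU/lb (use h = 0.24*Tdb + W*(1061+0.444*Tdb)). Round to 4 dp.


h = 0.24*55.7 + 0.0085*(1061+0.444*55.7) = 22.5967 BTU/lb

22.5967 BTU/lb


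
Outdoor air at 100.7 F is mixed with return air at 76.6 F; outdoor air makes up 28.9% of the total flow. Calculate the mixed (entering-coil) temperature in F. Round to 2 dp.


T_mix = 76.6 + (28.9/100)*(100.7-76.6) = 83.56 F

83.56 F


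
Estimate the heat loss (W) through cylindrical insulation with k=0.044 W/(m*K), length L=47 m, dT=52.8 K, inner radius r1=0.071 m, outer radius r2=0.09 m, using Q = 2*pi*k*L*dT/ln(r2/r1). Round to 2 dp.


Q = 2*pi*0.044*47*52.8/ln(0.09/0.071) = 2893.20 W

2893.20 W


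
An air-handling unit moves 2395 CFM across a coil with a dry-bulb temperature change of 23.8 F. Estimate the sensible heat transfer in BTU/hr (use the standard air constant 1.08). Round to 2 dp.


Q = 1.08 * 2395 * 23.8 = 61561.08 BTU/hr

61561.08 BTU/hr


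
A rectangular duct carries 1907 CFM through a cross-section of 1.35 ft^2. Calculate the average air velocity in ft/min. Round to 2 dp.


V = 1907 / 1.35 = 1412.59 ft/min

1412.59 ft/min


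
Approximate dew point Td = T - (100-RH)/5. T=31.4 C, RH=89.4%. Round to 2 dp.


Td = 31.4 - (100-89.4)/5 = 29.28 C

29.28 C


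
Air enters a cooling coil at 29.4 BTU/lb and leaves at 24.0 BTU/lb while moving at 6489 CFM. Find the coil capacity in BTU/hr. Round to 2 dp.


Q = 4.5 * 6489 * (29.4 - 24.0) = 157682.70 BTU/hr

157682.70 BTU/hr


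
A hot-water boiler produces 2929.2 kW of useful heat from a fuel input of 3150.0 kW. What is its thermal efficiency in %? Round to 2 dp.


eta = (2929.2/3150.0)*100 = 92.99 %

92.99 %


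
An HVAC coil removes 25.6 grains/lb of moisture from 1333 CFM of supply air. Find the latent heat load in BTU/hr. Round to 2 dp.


Q = 0.68 * 1333 * 25.6 = 23204.86 BTU/hr

23204.86 BTU/hr


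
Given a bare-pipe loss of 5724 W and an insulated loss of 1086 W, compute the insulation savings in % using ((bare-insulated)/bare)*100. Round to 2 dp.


Savings = ((5724-1086)/5724)*100 = 81.03 %

81.03 %


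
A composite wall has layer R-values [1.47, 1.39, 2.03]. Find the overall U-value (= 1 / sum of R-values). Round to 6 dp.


R_total = 1.47 + 1.39 + 2.03 = 4.89
U = 1/4.89 = 0.204499

0.204499


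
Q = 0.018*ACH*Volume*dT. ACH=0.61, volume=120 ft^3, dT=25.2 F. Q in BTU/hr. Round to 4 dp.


Q = 0.018 * 0.61 * 120 * 25.2 = 33.2035 BTU/hr

33.2035 BTU/hr


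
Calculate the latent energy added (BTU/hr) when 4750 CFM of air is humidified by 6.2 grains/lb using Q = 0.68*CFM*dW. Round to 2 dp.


Q = 0.68 * 4750 * 6.2 = 20026.00 BTU/hr

20026.00 BTU/hr


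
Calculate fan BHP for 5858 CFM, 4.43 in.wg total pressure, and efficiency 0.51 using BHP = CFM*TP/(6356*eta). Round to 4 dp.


BHP = 5858 * 4.43 / (6356 * 0.51) = 8.0057 hp

8.0057 hp


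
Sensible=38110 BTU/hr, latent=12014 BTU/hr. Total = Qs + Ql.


Qt = 38110 + 12014 = 50124 BTU/hr

50124 BTU/hr


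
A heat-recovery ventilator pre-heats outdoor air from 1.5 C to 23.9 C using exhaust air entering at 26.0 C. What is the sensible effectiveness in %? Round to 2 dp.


eff = (23.9-1.5)/(26.0-1.5)*100 = 91.43 %

91.43 %


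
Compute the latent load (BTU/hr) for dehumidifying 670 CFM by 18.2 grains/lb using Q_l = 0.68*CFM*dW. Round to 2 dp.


Q = 0.68 * 670 * 18.2 = 8291.92 BTU/hr

8291.92 BTU/hr


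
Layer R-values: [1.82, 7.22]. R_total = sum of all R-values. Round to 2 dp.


R_total = 1.82 + 7.22 = 9.04

9.04


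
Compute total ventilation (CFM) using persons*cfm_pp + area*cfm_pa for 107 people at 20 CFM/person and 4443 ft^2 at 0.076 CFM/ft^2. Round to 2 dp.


Total = 107*20 + 4443*0.076 = 2477.67 CFM

2477.67 CFM


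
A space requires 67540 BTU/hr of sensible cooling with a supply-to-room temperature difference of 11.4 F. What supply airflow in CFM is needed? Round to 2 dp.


CFM = 67540 / (1.08 * 11.4) = 5485.71

5485.71 CFM


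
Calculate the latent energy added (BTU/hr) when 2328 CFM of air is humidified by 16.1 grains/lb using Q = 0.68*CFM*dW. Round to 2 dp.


Q = 0.68 * 2328 * 16.1 = 25486.94 BTU/hr

25486.94 BTU/hr


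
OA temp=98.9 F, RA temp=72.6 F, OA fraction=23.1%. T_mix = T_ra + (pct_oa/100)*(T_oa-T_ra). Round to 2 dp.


T_mix = 72.6 + (23.1/100)*(98.9-72.6) = 78.68 F

78.68 F


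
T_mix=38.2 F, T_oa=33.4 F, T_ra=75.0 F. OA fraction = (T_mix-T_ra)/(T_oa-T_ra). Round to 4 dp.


frac = (38.2 - 75.0) / (33.4 - 75.0) = 0.8846

0.8846


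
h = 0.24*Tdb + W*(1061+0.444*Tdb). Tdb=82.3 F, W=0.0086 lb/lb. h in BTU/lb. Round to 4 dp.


h = 0.24*82.3 + 0.0086*(1061+0.444*82.3) = 29.1909 BTU/lb

29.1909 BTU/lb


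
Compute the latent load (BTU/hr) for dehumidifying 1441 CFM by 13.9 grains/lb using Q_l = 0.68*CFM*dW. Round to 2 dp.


Q = 0.68 * 1441 * 13.9 = 13620.33 BTU/hr

13620.33 BTU/hr


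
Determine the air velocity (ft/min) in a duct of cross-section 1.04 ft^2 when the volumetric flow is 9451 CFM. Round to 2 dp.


V = 9451 / 1.04 = 9087.50 ft/min

9087.50 ft/min


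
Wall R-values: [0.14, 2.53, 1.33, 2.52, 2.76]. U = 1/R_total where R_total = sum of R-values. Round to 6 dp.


R_total = 0.14 + 2.53 + 1.33 + 2.52 + 2.76 = 9.28
U = 1/9.28 = 0.107759

0.107759


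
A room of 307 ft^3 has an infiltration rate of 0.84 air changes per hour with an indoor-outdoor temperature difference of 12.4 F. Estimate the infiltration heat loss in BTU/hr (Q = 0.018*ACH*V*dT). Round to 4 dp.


Q = 0.018 * 0.84 * 307 * 12.4 = 57.5588 BTU/hr

57.5588 BTU/hr


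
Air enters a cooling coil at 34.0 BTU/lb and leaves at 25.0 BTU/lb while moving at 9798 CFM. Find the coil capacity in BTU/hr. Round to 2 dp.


Q = 4.5 * 9798 * (34.0 - 25.0) = 396819.00 BTU/hr

396819.00 BTU/hr


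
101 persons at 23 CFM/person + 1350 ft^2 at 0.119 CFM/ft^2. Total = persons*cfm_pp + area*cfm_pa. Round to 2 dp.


Total = 101*23 + 1350*0.119 = 2483.65 CFM

2483.65 CFM


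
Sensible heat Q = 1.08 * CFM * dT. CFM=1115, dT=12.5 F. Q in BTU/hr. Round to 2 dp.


Q = 1.08 * 1115 * 12.5 = 15052.50 BTU/hr

15052.50 BTU/hr


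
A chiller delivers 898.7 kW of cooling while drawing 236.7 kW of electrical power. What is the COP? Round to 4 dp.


COP = 898.7 / 236.7 = 3.7968

3.7968


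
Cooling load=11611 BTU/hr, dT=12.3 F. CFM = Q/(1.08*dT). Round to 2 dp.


CFM = 11611 / (1.08 * 12.3) = 874.06

874.06 CFM


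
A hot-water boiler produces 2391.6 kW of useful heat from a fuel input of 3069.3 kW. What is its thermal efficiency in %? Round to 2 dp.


eta = (2391.6/3069.3)*100 = 77.92 %

77.92 %


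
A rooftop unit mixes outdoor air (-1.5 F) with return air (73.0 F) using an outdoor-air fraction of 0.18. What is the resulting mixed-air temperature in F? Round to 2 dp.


T_mix = 0.18*(-1.5) + 0.82*73.0 = 59.59 F

59.59 F


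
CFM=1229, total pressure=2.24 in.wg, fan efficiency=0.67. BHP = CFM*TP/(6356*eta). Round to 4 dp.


BHP = 1229 * 2.24 / (6356 * 0.67) = 0.6465 hp

0.6465 hp


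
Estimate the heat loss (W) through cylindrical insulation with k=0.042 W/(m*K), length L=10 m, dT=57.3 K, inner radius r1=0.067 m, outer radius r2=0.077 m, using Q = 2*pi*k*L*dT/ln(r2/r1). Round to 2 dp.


Q = 2*pi*0.042*10*57.3/ln(0.077/0.067) = 1086.97 W

1086.97 W


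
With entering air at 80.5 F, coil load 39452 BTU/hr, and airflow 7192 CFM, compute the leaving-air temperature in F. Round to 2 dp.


dT = 39452/(1.08*7192) = 5.0792
T_leave = 80.5 - 5.0792 = 75.42 F

75.42 F


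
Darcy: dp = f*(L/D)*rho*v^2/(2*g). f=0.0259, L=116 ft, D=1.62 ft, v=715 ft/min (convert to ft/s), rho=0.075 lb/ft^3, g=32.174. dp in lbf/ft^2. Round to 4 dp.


v_fps = 715/60 = 11.9167 ft/s
dp = 0.0259*(116/1.62)*0.075*11.9167^2/(2*32.174) = 0.3070 lbf/ft^2

0.3070 lbf/ft^2


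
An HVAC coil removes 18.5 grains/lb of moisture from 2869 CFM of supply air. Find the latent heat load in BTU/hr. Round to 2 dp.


Q = 0.68 * 2869 * 18.5 = 36092.02 BTU/hr

36092.02 BTU/hr


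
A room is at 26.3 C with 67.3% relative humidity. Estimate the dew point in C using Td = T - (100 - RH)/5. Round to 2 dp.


Td = 26.3 - (100-67.3)/5 = 19.76 C

19.76 C


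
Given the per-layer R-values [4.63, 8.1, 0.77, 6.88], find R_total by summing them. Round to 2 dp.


R_total = 4.63 + 8.1 + 0.77 + 6.88 = 20.38

20.38


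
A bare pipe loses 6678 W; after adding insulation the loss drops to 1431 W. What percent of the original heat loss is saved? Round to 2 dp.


Savings = ((6678-1431)/6678)*100 = 78.57 %

78.57 %


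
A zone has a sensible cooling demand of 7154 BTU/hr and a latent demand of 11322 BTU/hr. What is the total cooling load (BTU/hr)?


Qt = 7154 + 11322 = 18476 BTU/hr

18476 BTU/hr


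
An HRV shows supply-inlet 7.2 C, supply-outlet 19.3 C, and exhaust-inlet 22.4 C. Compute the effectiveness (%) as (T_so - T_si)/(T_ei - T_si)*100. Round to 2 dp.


eff = (19.3-7.2)/(22.4-7.2)*100 = 79.61 %

79.61 %


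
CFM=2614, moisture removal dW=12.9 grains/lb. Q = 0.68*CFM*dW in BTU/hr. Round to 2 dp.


Q = 0.68 * 2614 * 12.9 = 22930.01 BTU/hr

22930.01 BTU/hr


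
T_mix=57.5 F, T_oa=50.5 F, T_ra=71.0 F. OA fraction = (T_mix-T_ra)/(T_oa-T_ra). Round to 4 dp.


frac = (57.5 - 71.0) / (50.5 - 71.0) = 0.6585

0.6585


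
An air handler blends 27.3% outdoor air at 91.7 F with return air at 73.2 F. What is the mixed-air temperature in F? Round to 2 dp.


T_mix = 73.2 + (27.3/100)*(91.7-73.2) = 78.25 F

78.25 F


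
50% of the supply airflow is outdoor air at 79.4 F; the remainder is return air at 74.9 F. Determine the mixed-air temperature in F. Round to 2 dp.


T_mix = 0.5*79.4 + 0.5*74.9 = 77.15 F

77.15 F


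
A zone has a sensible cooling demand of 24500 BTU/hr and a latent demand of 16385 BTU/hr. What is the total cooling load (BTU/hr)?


Qt = 24500 + 16385 = 40885 BTU/hr

40885 BTU/hr


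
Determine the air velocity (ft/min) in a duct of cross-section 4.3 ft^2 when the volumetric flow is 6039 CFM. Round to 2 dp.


V = 6039 / 4.3 = 1404.42 ft/min

1404.42 ft/min


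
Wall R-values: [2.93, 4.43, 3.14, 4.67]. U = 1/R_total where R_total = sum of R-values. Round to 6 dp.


R_total = 2.93 + 4.43 + 3.14 + 4.67 = 15.17
U = 1/15.17 = 0.065920

0.065920


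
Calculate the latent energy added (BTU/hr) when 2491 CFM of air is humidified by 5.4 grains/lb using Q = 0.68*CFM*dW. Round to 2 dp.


Q = 0.68 * 2491 * 5.4 = 9146.95 BTU/hr

9146.95 BTU/hr


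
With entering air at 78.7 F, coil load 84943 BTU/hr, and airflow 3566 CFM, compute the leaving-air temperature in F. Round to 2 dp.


dT = 84943/(1.08*3566) = 22.0558
T_leave = 78.7 - 22.0558 = 56.64 F

56.64 F


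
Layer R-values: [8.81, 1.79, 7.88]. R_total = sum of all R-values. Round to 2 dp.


R_total = 8.81 + 1.79 + 7.88 = 18.48

18.48


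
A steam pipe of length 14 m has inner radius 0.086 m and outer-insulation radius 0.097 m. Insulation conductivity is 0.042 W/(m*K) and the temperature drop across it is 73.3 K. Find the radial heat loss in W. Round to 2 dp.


Q = 2*pi*0.042*14*73.3/ln(0.097/0.086) = 2249.91 W

2249.91 W


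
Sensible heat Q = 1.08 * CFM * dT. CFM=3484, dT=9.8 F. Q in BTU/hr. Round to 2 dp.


Q = 1.08 * 3484 * 9.8 = 36874.66 BTU/hr

36874.66 BTU/hr


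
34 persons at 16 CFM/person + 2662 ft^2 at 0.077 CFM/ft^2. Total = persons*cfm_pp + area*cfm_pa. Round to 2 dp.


Total = 34*16 + 2662*0.077 = 748.97 CFM

748.97 CFM


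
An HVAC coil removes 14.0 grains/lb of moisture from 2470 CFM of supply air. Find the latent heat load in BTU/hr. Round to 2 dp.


Q = 0.68 * 2470 * 14.0 = 23514.40 BTU/hr

23514.40 BTU/hr


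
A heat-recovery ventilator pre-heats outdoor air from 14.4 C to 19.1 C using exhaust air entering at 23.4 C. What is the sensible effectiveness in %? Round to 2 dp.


eff = (19.1-14.4)/(23.4-14.4)*100 = 52.22 %

52.22 %


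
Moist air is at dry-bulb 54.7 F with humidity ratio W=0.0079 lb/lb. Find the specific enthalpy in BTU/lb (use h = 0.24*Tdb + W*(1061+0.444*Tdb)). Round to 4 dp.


h = 0.24*54.7 + 0.0079*(1061+0.444*54.7) = 21.7018 BTU/lb

21.7018 BTU/lb


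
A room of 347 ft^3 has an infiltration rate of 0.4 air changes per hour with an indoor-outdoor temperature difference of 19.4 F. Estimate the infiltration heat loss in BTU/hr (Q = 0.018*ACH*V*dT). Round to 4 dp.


Q = 0.018 * 0.4 * 347 * 19.4 = 48.4690 BTU/hr

48.4690 BTU/hr


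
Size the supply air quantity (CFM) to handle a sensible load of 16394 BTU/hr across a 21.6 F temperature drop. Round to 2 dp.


CFM = 16394 / (1.08 * 21.6) = 702.76

702.76 CFM


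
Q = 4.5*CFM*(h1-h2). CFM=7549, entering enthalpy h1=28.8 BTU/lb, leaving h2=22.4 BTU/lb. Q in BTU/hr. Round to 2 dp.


Q = 4.5 * 7549 * (28.8 - 22.4) = 217411.20 BTU/hr

217411.20 BTU/hr


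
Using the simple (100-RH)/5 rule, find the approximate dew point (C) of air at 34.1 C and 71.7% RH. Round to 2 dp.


Td = 34.1 - (100-71.7)/5 = 28.44 C

28.44 C


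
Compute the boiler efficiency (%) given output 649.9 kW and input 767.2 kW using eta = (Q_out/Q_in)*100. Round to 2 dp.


eta = (649.9/767.2)*100 = 84.71 %

84.71 %


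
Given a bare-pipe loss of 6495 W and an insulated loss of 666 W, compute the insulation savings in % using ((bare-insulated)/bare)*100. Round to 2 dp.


Savings = ((6495-666)/6495)*100 = 89.75 %

89.75 %


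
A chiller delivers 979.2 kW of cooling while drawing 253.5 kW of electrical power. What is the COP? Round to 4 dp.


COP = 979.2 / 253.5 = 3.8627

3.8627


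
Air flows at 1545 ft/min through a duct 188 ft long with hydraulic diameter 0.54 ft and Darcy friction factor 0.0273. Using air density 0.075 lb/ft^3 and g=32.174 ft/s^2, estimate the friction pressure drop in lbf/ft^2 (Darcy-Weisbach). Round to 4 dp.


v_fps = 1545/60 = 25.75 ft/s
dp = 0.0273*(188/0.54)*0.075*25.75^2/(2*32.174) = 7.3453 lbf/ft^2

7.3453 lbf/ft^2


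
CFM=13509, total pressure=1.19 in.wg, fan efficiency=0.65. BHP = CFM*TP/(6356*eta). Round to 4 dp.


BHP = 13509 * 1.19 / (6356 * 0.65) = 3.8911 hp

3.8911 hp


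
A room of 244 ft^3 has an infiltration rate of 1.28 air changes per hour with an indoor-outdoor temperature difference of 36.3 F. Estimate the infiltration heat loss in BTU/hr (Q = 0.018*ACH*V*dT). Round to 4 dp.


Q = 0.018 * 1.28 * 244 * 36.3 = 204.0699 BTU/hr

204.0699 BTU/hr


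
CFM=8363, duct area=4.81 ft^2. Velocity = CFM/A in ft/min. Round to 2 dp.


V = 8363 / 4.81 = 1738.67 ft/min

1738.67 ft/min


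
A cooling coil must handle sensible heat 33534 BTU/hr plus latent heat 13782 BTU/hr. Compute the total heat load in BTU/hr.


Qt = 33534 + 13782 = 47316 BTU/hr

47316 BTU/hr


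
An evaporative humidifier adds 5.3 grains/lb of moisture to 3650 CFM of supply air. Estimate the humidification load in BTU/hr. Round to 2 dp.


Q = 0.68 * 3650 * 5.3 = 13154.60 BTU/hr

13154.60 BTU/hr


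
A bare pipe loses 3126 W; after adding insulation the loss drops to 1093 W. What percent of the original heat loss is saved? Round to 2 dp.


Savings = ((3126-1093)/3126)*100 = 65.04 %

65.04 %


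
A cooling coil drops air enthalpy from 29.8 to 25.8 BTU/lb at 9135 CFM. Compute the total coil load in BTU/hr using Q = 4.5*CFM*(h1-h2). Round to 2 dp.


Q = 4.5 * 9135 * (29.8 - 25.8) = 164430.00 BTU/hr

164430.00 BTU/hr


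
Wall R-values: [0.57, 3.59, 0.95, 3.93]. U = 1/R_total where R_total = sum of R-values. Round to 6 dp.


R_total = 0.57 + 3.59 + 0.95 + 3.93 = 9.04
U = 1/9.04 = 0.110619

0.110619


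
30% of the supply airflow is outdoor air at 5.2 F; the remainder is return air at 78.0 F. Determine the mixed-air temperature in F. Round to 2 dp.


T_mix = 0.3*5.2 + 0.7*78.0 = 56.16 F

56.16 F


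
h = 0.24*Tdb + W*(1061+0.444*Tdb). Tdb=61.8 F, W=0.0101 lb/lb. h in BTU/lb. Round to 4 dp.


h = 0.24*61.8 + 0.0101*(1061+0.444*61.8) = 25.8252 BTU/lb

25.8252 BTU/lb


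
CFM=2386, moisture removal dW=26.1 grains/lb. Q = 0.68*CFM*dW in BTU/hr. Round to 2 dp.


Q = 0.68 * 2386 * 26.1 = 42346.73 BTU/hr

42346.73 BTU/hr


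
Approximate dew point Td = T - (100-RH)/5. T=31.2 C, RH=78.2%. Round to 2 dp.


Td = 31.2 - (100-78.2)/5 = 26.84 C

26.84 C


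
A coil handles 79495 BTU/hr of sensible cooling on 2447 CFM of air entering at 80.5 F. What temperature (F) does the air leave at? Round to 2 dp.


dT = 79495/(1.08*2447) = 30.0803
T_leave = 80.5 - 30.0803 = 50.42 F

50.42 F


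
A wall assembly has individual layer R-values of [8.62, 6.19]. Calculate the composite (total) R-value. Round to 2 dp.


R_total = 8.62 + 6.19 = 14.81

14.81


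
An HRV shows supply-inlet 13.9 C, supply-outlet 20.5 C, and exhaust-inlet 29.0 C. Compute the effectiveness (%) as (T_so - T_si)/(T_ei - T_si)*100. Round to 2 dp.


eff = (20.5-13.9)/(29.0-13.9)*100 = 43.71 %

43.71 %


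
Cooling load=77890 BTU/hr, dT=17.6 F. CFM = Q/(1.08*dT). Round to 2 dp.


CFM = 77890 / (1.08 * 17.6) = 4097.75

4097.75 CFM


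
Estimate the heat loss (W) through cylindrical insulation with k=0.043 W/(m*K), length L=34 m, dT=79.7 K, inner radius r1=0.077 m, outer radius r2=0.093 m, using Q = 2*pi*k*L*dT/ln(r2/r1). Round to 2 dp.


Q = 2*pi*0.043*34*79.7/ln(0.093/0.077) = 3877.91 W

3877.91 W


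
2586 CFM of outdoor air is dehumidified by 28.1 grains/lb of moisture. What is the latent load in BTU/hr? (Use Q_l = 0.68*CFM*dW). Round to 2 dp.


Q = 0.68 * 2586 * 28.1 = 49413.29 BTU/hr

49413.29 BTU/hr


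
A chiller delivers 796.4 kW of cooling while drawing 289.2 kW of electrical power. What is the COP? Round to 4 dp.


COP = 796.4 / 289.2 = 2.7538

2.7538


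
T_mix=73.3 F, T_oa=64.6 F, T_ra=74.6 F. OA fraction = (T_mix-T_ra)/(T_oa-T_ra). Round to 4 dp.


frac = (73.3 - 74.6) / (64.6 - 74.6) = 0.1300

0.1300


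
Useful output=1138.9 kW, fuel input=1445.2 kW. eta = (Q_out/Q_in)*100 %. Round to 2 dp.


eta = (1138.9/1445.2)*100 = 78.81 %

78.81 %


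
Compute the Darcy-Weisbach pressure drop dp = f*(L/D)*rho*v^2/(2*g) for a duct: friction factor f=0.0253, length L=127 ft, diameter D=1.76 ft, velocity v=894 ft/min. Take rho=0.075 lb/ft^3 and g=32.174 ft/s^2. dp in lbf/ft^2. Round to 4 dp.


v_fps = 894/60 = 14.9 ft/s
dp = 0.0253*(127/1.76)*0.075*14.9^2/(2*32.174) = 0.4724 lbf/ft^2

0.4724 lbf/ft^2


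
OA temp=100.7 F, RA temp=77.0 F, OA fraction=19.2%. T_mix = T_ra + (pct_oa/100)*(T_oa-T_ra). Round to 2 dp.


T_mix = 77.0 + (19.2/100)*(100.7-77.0) = 81.55 F

81.55 F


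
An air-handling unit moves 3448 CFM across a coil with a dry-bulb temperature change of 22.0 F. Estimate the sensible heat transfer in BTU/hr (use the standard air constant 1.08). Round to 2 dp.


Q = 1.08 * 3448 * 22.0 = 81924.48 BTU/hr

81924.48 BTU/hr


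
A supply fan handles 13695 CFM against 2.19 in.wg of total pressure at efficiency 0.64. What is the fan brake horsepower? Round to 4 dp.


BHP = 13695 * 2.19 / (6356 * 0.64) = 7.3730 hp

7.3730 hp


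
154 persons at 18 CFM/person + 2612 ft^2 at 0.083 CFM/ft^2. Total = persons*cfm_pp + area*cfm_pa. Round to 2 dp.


Total = 154*18 + 2612*0.083 = 2988.80 CFM

2988.80 CFM


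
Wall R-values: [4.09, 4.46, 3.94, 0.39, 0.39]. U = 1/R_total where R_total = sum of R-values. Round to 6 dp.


R_total = 4.09 + 4.46 + 3.94 + 0.39 + 0.39 = 13.27
U = 1/13.27 = 0.075358

0.075358


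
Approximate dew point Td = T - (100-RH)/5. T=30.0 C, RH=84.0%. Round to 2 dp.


Td = 30.0 - (100-84.0)/5 = 26.80 C

26.80 C


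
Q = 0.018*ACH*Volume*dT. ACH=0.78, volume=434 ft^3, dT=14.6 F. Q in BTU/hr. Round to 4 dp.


Q = 0.018 * 0.78 * 434 * 14.6 = 88.9631 BTU/hr

88.9631 BTU/hr


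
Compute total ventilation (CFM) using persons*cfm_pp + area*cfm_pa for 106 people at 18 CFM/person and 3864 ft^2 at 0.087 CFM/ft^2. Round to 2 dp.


Total = 106*18 + 3864*0.087 = 2244.17 CFM

2244.17 CFM


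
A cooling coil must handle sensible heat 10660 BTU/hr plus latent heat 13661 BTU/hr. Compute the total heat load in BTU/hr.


Qt = 10660 + 13661 = 24321 BTU/hr

24321 BTU/hr


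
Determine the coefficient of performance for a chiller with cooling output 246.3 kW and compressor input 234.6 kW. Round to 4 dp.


COP = 246.3 / 234.6 = 1.0499

1.0499


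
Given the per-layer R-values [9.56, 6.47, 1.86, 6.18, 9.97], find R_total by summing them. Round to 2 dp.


R_total = 9.56 + 6.47 + 1.86 + 6.18 + 9.97 = 34.04

34.04


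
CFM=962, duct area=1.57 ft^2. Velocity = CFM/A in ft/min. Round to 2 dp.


V = 962 / 1.57 = 612.74 ft/min

612.74 ft/min


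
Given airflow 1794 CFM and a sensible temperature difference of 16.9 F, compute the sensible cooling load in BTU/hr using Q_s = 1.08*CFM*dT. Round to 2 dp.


Q = 1.08 * 1794 * 16.9 = 32744.09 BTU/hr

32744.09 BTU/hr


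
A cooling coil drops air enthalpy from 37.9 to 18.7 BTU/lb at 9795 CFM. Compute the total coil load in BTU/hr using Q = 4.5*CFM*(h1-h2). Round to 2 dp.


Q = 4.5 * 9795 * (37.9 - 18.7) = 846288.00 BTU/hr

846288.00 BTU/hr


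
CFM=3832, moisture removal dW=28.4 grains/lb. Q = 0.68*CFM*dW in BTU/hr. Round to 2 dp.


Q = 0.68 * 3832 * 28.4 = 74003.58 BTU/hr

74003.58 BTU/hr


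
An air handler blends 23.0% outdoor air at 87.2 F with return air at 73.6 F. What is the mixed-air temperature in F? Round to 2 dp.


T_mix = 73.6 + (23.0/100)*(87.2-73.6) = 76.73 F

76.73 F


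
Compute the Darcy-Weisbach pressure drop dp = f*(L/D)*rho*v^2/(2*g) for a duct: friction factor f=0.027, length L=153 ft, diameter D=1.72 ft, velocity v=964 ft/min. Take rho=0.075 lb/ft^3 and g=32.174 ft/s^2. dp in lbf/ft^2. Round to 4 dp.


v_fps = 964/60 = 16.0667 ft/s
dp = 0.027*(153/1.72)*0.075*16.0667^2/(2*32.174) = 0.7226 lbf/ft^2

0.7226 lbf/ft^2


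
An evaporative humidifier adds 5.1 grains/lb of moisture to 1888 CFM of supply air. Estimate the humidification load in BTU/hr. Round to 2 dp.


Q = 0.68 * 1888 * 5.1 = 6547.58 BTU/hr

6547.58 BTU/hr


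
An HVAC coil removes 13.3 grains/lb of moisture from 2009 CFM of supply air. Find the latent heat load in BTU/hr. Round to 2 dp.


Q = 0.68 * 2009 * 13.3 = 18169.40 BTU/hr

18169.40 BTU/hr


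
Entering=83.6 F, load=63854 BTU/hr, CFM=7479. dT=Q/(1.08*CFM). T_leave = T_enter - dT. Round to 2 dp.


dT = 63854/(1.08*7479) = 7.9053
T_leave = 83.6 - 7.9053 = 75.69 F

75.69 F


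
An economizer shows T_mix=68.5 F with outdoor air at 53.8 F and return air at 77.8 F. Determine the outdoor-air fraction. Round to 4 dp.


frac = (68.5 - 77.8) / (53.8 - 77.8) = 0.3875

0.3875


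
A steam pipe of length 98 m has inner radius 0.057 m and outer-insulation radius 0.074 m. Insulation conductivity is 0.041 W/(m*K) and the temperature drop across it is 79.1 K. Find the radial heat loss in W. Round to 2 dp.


Q = 2*pi*0.041*98*79.1/ln(0.074/0.057) = 7650.73 W

7650.73 W


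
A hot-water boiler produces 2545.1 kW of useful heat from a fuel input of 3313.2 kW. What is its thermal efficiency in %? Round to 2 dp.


eta = (2545.1/3313.2)*100 = 76.82 %

76.82 %


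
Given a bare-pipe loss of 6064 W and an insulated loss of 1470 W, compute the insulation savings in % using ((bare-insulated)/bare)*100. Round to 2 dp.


Savings = ((6064-1470)/6064)*100 = 75.76 %

75.76 %


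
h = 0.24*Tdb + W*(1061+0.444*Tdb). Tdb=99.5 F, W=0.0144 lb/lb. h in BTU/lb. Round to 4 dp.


h = 0.24*99.5 + 0.0144*(1061+0.444*99.5) = 39.7946 BTU/lb

39.7946 BTU/lb


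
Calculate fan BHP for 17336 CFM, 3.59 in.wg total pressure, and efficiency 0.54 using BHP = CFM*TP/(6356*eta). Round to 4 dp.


BHP = 17336 * 3.59 / (6356 * 0.54) = 18.1328 hp

18.1328 hp


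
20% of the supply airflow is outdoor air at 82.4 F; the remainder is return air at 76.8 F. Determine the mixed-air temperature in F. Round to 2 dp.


T_mix = 0.2*82.4 + 0.8*76.8 = 77.92 F

77.92 F


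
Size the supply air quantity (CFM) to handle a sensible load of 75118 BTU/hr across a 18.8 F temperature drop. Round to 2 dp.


CFM = 75118 / (1.08 * 18.8) = 3699.67

3699.67 CFM


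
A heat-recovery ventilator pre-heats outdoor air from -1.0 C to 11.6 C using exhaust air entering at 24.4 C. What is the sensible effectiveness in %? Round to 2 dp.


eff = (11.6-(-1.0))/(24.4-(-1.0))*100 = 49.61 %

49.61 %


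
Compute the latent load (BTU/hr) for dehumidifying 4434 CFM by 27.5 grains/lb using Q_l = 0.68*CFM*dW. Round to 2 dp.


Q = 0.68 * 4434 * 27.5 = 82915.80 BTU/hr

82915.80 BTU/hr


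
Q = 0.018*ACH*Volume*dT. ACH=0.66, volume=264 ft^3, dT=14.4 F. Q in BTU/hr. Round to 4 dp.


Q = 0.018 * 0.66 * 264 * 14.4 = 45.1630 BTU/hr

45.1630 BTU/hr


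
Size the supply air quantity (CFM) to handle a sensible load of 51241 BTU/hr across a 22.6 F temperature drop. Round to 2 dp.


CFM = 51241 / (1.08 * 22.6) = 2099.35

2099.35 CFM


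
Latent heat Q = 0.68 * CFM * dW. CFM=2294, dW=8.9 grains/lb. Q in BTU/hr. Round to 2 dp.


Q = 0.68 * 2294 * 8.9 = 13883.29 BTU/hr

13883.29 BTU/hr


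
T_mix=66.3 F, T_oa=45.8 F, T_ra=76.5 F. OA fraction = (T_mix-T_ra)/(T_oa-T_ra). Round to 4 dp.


frac = (66.3 - 76.5) / (45.8 - 76.5) = 0.3322

0.3322


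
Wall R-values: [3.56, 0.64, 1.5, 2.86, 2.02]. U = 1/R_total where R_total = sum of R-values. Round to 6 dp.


R_total = 3.56 + 0.64 + 1.5 + 2.86 + 2.02 = 10.58
U = 1/10.58 = 0.094518

0.094518


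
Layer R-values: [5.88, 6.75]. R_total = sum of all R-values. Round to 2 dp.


R_total = 5.88 + 6.75 = 12.63

12.63


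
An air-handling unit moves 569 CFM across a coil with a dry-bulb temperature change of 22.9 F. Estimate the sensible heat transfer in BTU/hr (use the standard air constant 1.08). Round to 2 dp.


Q = 1.08 * 569 * 22.9 = 14072.51 BTU/hr

14072.51 BTU/hr


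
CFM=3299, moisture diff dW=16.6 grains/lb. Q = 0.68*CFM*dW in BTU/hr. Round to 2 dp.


Q = 0.68 * 3299 * 16.6 = 37239.11 BTU/hr

37239.11 BTU/hr


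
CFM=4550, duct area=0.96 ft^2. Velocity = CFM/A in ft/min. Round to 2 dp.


V = 4550 / 0.96 = 4739.58 ft/min

4739.58 ft/min


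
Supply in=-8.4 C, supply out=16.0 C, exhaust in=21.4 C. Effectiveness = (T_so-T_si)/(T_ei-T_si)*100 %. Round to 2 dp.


eff = (16.0-(-8.4))/(21.4-(-8.4))*100 = 81.88 %

81.88 %


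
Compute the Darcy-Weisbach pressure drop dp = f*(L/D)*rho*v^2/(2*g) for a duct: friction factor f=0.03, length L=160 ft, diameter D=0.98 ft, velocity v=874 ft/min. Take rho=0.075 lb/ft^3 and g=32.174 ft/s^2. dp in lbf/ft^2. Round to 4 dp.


v_fps = 874/60 = 14.5667 ft/s
dp = 0.03*(160/0.98)*0.075*14.5667^2/(2*32.174) = 1.2113 lbf/ft^2

1.2113 lbf/ft^2


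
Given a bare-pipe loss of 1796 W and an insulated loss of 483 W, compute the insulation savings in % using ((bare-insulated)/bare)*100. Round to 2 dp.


Savings = ((1796-483)/1796)*100 = 73.11 %

73.11 %


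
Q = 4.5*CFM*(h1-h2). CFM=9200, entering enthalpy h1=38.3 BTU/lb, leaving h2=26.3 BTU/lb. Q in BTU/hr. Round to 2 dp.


Q = 4.5 * 9200 * (38.3 - 26.3) = 496800.00 BTU/hr

496800.00 BTU/hr


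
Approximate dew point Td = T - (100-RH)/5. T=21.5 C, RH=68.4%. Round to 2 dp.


Td = 21.5 - (100-68.4)/5 = 15.18 C

15.18 C


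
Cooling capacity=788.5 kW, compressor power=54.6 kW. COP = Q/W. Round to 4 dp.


COP = 788.5 / 54.6 = 14.4414

14.4414
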